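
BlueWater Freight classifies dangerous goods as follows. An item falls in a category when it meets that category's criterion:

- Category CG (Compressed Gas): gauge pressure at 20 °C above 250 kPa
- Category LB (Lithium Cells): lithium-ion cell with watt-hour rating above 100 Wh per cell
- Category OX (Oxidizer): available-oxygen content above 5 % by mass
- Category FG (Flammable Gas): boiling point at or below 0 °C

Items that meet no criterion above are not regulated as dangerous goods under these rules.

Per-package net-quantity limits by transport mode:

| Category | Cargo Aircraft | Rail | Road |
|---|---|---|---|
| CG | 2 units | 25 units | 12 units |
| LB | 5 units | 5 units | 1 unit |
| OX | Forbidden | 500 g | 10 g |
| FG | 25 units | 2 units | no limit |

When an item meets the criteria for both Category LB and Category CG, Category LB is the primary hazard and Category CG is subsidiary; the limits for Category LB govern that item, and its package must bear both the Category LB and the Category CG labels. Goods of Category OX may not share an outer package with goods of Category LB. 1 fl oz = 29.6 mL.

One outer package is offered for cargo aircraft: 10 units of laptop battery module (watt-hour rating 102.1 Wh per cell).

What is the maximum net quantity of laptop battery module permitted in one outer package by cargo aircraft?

5 units

Watt-hour rating 102.1 Wh per cell meets the Category LB criterion (Lithium Cells), so the laptop battery module is Category LB.
The cargo aircraft limit for Category LB is 5 units.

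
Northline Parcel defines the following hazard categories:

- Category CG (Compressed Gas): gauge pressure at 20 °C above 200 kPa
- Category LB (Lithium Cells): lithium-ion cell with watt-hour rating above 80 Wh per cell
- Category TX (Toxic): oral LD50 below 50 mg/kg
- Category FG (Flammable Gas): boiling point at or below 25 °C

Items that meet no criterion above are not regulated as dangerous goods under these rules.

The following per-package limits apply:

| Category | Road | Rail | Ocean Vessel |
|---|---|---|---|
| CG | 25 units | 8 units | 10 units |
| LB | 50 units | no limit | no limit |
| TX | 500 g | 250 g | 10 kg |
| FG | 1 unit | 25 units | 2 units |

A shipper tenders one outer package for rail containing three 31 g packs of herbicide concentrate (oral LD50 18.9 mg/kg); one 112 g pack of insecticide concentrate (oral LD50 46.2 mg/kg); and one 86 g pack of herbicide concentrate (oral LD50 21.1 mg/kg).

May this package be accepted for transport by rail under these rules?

No

Herbicide concentrate: oral LD50 18.9 mg/kg < 50 mg/kg → Category TX (Toxic).
Oral LD50 46.2 mg/kg meets the Category TX criterion (Toxic), so the insecticide concentrate is Category TX.
With oral LD50 21.1 mg/kg (< 50 mg/kg), the herbicide concentrate falls in Category TX.
Category TX net quantity: (three 31 g packs = 93 g) + 112 g + 86 g = 291 g.
291 g > 250 g (rail limit, Category TX) — over the limit.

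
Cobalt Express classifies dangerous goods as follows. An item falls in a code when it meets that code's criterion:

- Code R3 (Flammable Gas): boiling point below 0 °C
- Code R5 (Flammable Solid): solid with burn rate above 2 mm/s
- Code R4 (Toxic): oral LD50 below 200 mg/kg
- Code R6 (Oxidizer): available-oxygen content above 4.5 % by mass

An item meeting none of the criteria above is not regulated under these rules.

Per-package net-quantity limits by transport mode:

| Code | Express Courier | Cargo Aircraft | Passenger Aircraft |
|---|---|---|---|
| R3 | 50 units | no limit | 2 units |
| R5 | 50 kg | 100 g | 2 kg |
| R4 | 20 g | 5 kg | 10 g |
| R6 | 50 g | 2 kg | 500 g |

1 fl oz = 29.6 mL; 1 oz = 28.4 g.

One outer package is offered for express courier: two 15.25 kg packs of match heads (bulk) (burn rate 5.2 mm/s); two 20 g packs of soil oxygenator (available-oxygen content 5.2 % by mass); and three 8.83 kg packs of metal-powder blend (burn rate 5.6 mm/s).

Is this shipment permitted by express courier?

No

With burn rate 5.2 mm/s (> 2 mm/s), the match heads (bulk) fall in Code R5.
Soil oxygenator: available-oxygen content 5.2 % by mass > 4.5 % by mass → Code R6 (Oxidizer).
With burn rate 5.6 mm/s (> 2 mm/s), the metal-powder blend falls in Code R5.
Code R5 net quantity: (two 15.25 kg packs = 30.5 kg) + (three 8.83 kg packs = 26.49 kg) = 56.99 kg.
That exceeds the Code R5 express courier limit of 50 kg.
Code R6 quantity: two 20 g packs = 40 g.
40 g is within the express courier limit of 50 g for Code R6.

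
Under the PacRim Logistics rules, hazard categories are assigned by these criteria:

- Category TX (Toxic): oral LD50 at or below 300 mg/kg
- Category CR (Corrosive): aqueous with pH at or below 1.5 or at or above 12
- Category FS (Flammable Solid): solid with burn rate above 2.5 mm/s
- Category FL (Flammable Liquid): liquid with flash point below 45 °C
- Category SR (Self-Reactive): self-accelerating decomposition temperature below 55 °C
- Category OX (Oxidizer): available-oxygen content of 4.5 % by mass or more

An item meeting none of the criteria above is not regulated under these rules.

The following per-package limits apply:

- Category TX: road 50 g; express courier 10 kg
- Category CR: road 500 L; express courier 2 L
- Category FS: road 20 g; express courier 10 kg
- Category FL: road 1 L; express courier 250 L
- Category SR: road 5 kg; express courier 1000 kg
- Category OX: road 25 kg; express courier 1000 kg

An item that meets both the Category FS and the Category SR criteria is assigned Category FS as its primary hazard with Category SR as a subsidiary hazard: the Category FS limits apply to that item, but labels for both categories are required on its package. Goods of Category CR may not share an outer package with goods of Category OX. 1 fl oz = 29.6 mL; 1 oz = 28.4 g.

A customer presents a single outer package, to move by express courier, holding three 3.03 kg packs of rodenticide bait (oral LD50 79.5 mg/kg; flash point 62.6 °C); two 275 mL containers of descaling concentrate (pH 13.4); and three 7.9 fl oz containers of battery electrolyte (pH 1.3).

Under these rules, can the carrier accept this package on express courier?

The rodenticide bait has oral LD50 79.5 mg/kg, which is ≤ 300 mg/kg, so it is Category TX (Toxic).
With pH 13.4 (≥ 12), the descaling concentrate falls in Category CR.
pH 1.3 meets the Category CR criterion (Corrosive), so the battery electrolyte is Category CR.
Total Category CR: (two 275 mL containers = 550 mL) + (three 7.9 fl oz containers = 701.52 mL) = 1251.52 mL.
1251.52 mL ≤ 2 L (express courier limit, Category CR) — within limit.
Category TX quantity: three 3.03 kg packs = 9.09 kg.
That is within the Category TX express courier limit of 10 kg.
The segregation rule (Category CR with Category OX) does not apply to Category CR with Category TX.
Every hazard category is within its express courier limit and no segregation rule is violated.

Yes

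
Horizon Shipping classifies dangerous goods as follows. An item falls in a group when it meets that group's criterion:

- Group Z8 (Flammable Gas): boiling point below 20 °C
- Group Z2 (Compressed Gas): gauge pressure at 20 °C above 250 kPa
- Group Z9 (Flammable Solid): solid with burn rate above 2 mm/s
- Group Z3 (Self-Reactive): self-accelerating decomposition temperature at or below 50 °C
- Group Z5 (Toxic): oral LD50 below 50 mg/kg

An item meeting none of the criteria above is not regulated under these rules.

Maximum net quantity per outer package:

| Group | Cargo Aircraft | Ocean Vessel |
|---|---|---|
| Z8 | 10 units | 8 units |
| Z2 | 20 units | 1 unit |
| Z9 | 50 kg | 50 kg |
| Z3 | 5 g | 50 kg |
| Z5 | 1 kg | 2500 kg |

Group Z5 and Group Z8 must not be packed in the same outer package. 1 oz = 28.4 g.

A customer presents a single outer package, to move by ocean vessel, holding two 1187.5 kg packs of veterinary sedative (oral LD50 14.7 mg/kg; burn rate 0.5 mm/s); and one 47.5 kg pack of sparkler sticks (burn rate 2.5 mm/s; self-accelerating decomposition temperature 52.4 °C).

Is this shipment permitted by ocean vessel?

With oral LD50 14.7 mg/kg (< 50 mg/kg), the veterinary sedative falls in Group Z5.
Sparkler sticks: burn rate 2.5 mm/s > 2 mm/s → Group Z9 (Flammable Solid).
Group Z5 quantity: two 1187.5 kg packs = 2375 kg.
That is within the Group Z5 ocean vessel limit of 2500 kg.
Group Z9 quantity: 47.5 kg.
47.5 kg ≤ 50 kg (ocean vessel limit, Group Z9) — within limit.
The segregation rule (Group Z5 with Group Z8) does not apply to Group Z5 with Group Z9.
Every hazard group is within its ocean vessel limit and no segregation rule is violated.

Yes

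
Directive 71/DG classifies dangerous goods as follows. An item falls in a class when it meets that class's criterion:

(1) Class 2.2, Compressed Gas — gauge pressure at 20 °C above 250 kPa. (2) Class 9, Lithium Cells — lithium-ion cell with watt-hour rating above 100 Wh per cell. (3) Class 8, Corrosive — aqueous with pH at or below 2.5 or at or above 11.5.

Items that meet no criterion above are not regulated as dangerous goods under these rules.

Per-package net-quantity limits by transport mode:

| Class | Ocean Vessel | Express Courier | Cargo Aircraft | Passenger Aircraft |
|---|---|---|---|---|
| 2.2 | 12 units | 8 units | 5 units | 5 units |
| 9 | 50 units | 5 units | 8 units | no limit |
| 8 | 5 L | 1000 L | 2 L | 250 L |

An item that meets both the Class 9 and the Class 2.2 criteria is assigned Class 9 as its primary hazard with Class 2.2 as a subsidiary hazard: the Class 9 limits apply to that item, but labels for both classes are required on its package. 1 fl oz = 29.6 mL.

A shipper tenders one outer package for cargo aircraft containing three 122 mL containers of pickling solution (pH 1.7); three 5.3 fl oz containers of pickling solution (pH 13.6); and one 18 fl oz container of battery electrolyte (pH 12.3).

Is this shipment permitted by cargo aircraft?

pH 1.7 meets the Class 8 criterion (Corrosive), so the pickling solution is Class 8.
The pickling solution has pH 13.6, which is ≥ 11.5, so it is Class 8 (Corrosive).
Battery electrolyte: pH 12.3 ≥ 11.5 → Class 8 (Corrosive).
Class 8 net quantity: (three 122 mL containers = 366 mL) + (three 5.3 fl oz containers = 470.64 mL) + (one 18 fl oz container = 532.8 mL) = 1369.44 mL.
1369.44 mL is within the cargo aircraft limit of 2 L for Class 8.

Yes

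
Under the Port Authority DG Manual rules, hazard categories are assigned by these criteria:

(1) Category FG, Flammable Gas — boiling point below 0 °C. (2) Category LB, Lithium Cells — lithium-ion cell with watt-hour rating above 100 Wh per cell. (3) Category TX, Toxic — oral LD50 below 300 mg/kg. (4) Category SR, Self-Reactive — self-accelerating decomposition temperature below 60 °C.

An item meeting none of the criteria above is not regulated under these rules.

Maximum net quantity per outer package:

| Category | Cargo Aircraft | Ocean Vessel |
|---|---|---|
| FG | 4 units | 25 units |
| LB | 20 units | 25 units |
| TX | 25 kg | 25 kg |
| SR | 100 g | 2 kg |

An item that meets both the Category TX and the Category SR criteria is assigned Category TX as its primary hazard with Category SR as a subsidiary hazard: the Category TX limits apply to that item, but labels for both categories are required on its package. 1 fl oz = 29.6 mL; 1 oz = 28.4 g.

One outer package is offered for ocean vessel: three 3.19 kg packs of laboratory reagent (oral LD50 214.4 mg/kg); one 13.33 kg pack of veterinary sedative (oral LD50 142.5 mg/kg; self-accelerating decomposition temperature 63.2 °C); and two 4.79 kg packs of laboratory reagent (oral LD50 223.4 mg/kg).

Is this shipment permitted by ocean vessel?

Oral LD50 214.4 mg/kg meets the Category TX criterion (Toxic), so the laboratory reagent is Category TX.
With oral LD50 142.5 mg/kg (< 300 mg/kg), the veterinary sedative falls in Category TX.
Laboratory reagent: oral LD50 223.4 mg/kg < 300 mg/kg → Category TX (Toxic).
Category TX net quantity: (three 3.19 kg packs = 9.57 kg) + 13.33 kg + (two 4.79 kg packs = 9.58 kg) = 32.48 kg.
32.48 kg > 25 kg (ocean vessel limit, Category TX) — over the limit.

No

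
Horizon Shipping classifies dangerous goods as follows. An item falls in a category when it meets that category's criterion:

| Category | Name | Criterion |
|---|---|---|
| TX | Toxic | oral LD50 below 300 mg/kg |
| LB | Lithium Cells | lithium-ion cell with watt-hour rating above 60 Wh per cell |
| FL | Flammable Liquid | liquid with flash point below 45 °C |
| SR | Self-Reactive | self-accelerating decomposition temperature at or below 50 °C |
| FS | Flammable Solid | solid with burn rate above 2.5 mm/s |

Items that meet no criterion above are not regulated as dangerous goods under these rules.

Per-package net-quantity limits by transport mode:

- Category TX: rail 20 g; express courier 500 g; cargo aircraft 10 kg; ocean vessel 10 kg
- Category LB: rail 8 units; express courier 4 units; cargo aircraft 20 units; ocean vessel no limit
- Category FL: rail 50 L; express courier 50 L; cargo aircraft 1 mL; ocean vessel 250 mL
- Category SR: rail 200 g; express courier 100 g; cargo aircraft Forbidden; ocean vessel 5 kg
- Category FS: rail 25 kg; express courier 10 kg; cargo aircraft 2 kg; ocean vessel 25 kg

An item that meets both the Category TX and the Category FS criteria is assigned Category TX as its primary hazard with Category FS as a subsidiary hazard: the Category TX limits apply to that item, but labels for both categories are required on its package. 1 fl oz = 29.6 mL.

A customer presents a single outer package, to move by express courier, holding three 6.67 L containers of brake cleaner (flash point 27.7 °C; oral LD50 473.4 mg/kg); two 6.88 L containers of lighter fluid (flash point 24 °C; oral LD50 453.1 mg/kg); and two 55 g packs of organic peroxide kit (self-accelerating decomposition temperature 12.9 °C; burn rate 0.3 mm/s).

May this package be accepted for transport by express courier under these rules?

Flash point 27.7 °C meets the Category FL criterion (Flammable Liquid), so the brake cleaner is Category FL.
Flash point 24 °C meets the Category FL criterion (Flammable Liquid), so the lighter fluid is Category FL.
Self-accelerating decomposition temperature 12.9 °C meets the Category SR criterion (Self-Reactive), so the organic peroxide kit is Category SR.
Category FL net quantity: (three 6.67 L containers = 20.01 L) + (two 6.88 L containers = 13.76 L) = 33.77 L.
33.77 L ≤ 50 L (express courier limit, Category FL) — within limit.
Category SR quantity: two 55 g packs = 110 g.
That exceeds the Category SR express courier limit of 100 g.

No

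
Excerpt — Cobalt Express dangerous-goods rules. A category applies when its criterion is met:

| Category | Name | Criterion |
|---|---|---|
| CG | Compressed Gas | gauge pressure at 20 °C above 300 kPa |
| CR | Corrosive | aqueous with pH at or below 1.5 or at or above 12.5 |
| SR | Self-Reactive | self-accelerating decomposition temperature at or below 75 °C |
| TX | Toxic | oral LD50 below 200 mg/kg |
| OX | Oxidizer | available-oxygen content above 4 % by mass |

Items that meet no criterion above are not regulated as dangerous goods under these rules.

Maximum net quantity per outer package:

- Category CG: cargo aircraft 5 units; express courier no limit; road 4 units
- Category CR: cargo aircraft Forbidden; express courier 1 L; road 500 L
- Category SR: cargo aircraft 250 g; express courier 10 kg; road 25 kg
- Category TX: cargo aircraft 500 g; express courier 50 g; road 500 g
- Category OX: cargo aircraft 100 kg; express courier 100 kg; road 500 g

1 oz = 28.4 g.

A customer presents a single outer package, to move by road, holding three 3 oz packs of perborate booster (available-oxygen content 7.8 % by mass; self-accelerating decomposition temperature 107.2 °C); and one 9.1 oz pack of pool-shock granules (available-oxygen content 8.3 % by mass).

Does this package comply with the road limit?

No

With available-oxygen content 7.8 % by mass (> 4 % by mass), the perborate booster falls in Category OX.
With available-oxygen content 8.3 % by mass (> 4 % by mass), the pool-shock granules fall in Category OX.
Category OX net quantity: (three 3 oz packs = 255.6 g) + (one 9.1 oz pack = 258.44 g) = 514.04 g.
514.04 g exceeds the road limit of 500 g for Category OX.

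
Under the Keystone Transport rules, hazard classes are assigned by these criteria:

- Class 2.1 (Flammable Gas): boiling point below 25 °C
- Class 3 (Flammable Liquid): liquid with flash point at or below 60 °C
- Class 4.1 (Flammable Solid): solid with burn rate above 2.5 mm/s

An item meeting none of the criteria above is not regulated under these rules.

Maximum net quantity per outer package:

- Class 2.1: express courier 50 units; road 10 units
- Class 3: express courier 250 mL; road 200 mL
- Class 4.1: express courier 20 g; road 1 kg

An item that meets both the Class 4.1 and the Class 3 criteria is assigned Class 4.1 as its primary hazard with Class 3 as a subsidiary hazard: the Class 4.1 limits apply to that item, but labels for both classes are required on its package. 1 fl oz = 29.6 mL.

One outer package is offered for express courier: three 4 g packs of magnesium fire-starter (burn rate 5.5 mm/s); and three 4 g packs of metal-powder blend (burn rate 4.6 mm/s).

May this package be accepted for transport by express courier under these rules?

No

With burn rate 5.5 mm/s (> 2.5 mm/s), the magnesium fire-starter falls in Class 4.1.
Metal-powder blend: burn rate 4.6 mm/s > 2.5 mm/s → Class 4.1 (Flammable Solid).
Class 4.1 net quantity: (three 4 g packs = 12 g) + (three 4 g packs = 12 g) = 24 g.
24 g > 20 g (express courier limit, Class 4.1) — over the limit.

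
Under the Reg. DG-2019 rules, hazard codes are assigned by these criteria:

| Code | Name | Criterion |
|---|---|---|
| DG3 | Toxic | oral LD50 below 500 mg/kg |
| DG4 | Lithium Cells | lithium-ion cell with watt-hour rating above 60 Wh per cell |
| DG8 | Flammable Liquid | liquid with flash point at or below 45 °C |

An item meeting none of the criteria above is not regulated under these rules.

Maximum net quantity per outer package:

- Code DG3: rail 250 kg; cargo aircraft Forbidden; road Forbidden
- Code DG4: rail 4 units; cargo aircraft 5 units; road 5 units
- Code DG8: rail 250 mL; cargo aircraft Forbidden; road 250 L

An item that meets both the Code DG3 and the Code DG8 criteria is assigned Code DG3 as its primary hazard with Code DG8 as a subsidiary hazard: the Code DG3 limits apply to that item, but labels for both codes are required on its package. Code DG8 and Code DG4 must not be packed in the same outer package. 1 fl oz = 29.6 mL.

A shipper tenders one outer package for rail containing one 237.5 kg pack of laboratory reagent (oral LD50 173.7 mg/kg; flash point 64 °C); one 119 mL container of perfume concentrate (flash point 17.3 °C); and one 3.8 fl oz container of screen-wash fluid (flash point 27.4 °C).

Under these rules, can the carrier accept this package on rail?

Yes

Laboratory reagent: oral LD50 173.7 mg/kg < 500 mg/kg → Code DG3 (Toxic).
Flash point 17.3 °C meets the Code DG8 criterion (Flammable Liquid), so the perfume concentrate is Code DG8.
Screen-wash fluid: flash point 27.4 °C ≤ 45 °C → Code DG8 (Flammable Liquid).
Total Code DG8: 119 mL + (one 3.8 fl oz container = 112.48 mL) = 231.48 mL.
That is within the Code DG8 rail limit of 250 mL.
Code DG3 quantity: 237.5 kg.
237.5 kg ≤ 250 kg (rail limit, Code DG3) — within limit.
The segregation rule (Code DG8 with Code DG4) does not apply to Code DG8 with Code DG3.
Every hazard code is within its rail limit and no segregation rule is violated.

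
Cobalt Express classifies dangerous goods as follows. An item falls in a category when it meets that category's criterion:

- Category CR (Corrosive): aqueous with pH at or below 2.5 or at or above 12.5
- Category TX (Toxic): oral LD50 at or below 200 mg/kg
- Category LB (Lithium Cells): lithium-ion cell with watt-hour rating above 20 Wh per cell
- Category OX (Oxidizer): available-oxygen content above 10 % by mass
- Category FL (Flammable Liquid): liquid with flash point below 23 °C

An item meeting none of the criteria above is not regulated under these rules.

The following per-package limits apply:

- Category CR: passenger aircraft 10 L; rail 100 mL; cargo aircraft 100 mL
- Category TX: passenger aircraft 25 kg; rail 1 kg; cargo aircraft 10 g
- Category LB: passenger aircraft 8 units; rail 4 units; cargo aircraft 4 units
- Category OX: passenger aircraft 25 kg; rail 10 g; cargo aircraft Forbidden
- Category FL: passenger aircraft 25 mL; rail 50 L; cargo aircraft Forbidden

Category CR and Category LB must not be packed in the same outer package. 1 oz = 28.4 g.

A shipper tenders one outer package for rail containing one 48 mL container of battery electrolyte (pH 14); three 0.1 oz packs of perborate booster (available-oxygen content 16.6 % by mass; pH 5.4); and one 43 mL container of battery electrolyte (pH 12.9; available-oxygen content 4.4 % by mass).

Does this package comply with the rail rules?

Yes

The battery electrolyte has pH 14, which is ≥ 12.5, so it is Category CR (Corrosive).
The perborate booster has available-oxygen content 16.6 % by mass, which is > 10 % by mass, so it is Category OX (Oxidizer).
pH 12.9 meets the Category CR criterion (Corrosive), so the battery electrolyte is Category CR.
Total Category CR: 48 mL + 43 mL = 91 mL.
That is within the Category CR rail limit of 100 mL.
Category OX quantity: three 0.1 oz packs = 8.52 g.
That is within the Category OX rail limit of 10 g.
The segregation rule (Category CR with Category LB) does not apply to Category CR with Category OX.
Every hazard category is within its rail limit and no segregation rule is violated.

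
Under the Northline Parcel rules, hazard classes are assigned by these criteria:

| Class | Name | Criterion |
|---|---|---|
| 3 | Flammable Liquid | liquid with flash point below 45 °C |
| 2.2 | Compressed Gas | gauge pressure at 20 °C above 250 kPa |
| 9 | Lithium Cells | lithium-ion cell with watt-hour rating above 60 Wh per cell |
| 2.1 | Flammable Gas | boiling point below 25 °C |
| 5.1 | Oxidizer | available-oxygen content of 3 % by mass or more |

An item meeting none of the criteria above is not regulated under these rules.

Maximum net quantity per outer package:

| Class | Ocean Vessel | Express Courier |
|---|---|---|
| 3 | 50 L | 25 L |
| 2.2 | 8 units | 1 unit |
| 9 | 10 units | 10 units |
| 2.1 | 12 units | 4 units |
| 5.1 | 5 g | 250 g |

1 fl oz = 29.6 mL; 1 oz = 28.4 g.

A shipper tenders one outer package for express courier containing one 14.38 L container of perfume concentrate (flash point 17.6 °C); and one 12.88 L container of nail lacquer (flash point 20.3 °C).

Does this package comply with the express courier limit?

Perfume concentrate: flash point 17.6 °C < 45 °C → Class 3 (Flammable Liquid).
The nail lacquer has flash point 20.3 °C, which is < 45 °C, so it is Class 3 (Flammable Liquid).
Total Class 3: 14.38 L + 12.88 L = 27.26 L.
27.26 L exceeds the express courier limit of 25 L for Class 3.

No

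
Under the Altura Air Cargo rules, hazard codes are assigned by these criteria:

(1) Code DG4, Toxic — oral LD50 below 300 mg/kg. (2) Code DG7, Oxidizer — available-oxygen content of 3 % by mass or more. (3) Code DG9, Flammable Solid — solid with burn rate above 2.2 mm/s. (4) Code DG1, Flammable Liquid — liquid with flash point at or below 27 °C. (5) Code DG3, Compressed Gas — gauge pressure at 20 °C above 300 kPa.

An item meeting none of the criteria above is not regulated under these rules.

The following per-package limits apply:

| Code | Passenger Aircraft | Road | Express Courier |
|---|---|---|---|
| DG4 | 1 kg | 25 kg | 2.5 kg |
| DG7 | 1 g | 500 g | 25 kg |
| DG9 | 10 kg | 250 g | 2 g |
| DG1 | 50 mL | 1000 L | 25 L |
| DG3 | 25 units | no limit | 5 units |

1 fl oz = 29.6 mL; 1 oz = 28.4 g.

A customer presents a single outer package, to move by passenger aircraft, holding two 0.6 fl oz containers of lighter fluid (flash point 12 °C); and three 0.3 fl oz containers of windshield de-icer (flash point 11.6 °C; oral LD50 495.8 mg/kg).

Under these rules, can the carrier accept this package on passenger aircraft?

No

The lighter fluid has flash point 12 °C, which is ≤ 27 °C, so it is Code DG1 (Flammable Liquid).
The windshield de-icer has flash point 11.6 °C, which is ≤ 27 °C, so it is Code DG1 (Flammable Liquid).
Total Code DG1: (two 0.6 fl oz containers = 35.52 mL) + (three 0.3 fl oz containers = 26.64 mL) = 62.16 mL.
62.16 mL > 50 mL (passenger aircraft limit, Code DG1) — over the limit.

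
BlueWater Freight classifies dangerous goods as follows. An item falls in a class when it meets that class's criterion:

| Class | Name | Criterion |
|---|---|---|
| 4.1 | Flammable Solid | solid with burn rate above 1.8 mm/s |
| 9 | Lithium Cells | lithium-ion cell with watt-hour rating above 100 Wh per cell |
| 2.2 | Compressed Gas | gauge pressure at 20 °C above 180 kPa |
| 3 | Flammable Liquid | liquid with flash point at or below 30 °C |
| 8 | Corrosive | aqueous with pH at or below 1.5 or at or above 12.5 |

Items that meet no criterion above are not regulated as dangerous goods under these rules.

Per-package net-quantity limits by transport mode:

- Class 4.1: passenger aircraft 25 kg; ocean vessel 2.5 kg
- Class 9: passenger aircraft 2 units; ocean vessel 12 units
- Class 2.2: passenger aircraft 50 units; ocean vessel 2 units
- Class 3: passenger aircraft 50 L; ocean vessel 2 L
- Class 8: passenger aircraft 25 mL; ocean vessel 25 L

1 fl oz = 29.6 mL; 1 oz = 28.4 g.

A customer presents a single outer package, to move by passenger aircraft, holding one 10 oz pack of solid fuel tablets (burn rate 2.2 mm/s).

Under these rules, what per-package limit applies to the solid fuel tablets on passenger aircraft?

The solid fuel tablets have burn rate 2.2 mm/s, which is > 1.8 mm/s, so they are Class 4.1 (Flammable Solid).
The passenger aircraft limit for Class 4.1 is 25 kg.

25 kg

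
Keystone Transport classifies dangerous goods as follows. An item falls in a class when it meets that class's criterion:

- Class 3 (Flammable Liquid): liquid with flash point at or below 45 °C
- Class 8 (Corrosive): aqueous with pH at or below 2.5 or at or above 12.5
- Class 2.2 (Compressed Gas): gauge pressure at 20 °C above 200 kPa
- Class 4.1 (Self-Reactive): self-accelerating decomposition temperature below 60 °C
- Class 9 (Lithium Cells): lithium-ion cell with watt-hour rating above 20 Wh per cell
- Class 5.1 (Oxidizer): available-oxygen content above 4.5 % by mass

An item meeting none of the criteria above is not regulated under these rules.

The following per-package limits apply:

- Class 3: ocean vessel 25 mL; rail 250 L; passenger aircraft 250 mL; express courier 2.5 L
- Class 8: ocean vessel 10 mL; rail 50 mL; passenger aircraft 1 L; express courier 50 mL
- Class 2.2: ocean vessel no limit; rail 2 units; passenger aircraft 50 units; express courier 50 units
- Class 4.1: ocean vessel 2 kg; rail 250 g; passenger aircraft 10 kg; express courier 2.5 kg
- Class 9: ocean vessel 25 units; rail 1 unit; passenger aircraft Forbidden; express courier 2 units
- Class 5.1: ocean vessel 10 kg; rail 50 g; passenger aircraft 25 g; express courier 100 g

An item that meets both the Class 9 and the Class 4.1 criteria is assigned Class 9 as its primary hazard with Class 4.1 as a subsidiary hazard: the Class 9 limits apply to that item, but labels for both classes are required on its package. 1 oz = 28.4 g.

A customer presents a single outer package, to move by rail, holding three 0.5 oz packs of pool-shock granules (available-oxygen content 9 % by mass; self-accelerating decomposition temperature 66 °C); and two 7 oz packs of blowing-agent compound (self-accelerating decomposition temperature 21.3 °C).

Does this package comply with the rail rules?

With available-oxygen content 9 % by mass (> 4.5 % by mass), the pool-shock granules fall in Class 5.1.
The blowing-agent compound has self-accelerating decomposition temperature 21.3 °C, which is < 60 °C, so it is Class 4.1 (Self-Reactive).
Class 5.1 quantity: three 0.5 oz packs = 42.6 g.
That is within the Class 5.1 rail limit of 50 g.
Class 4.1 quantity: two 7 oz packs = 397.6 g.
That exceeds the Class 4.1 rail limit of 250 g.

No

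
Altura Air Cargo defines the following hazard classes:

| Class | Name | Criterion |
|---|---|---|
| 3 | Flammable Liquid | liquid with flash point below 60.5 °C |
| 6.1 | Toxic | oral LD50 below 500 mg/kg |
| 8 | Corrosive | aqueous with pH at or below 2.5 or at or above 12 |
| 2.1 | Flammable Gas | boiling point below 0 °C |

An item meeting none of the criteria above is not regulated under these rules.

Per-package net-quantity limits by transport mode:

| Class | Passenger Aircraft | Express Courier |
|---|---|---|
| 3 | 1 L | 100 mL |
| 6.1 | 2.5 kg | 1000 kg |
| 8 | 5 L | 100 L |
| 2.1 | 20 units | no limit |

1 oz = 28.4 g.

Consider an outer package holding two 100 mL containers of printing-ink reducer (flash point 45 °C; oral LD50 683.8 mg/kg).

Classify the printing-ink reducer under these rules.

Printing-ink reducer: flash point 45 °C < 60.5 °C → Class 3 (Flammable Liquid).

Class 3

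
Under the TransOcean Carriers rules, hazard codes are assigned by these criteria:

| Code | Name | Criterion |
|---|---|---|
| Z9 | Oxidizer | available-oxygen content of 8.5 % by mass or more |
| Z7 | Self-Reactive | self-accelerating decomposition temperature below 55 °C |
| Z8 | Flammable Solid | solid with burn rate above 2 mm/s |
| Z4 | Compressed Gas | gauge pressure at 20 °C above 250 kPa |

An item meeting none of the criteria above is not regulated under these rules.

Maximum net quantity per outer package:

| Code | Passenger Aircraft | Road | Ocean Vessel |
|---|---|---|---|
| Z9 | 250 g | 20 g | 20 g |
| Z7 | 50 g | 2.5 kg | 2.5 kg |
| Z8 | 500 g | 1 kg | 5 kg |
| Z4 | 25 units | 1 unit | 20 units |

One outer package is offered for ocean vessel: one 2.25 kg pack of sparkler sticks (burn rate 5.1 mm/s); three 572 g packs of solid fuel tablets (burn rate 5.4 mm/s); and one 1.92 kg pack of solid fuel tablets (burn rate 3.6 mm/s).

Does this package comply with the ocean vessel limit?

Burn rate 5.1 mm/s meets the Code Z8 criterion (Flammable Solid), so the sparkler sticks are Code Z8.
The solid fuel tablets have burn rate 5.4 mm/s, which is > 2 mm/s, so they are Code Z8 (Flammable Solid).
The solid fuel tablets have burn rate 3.6 mm/s, which is > 2 mm/s, so they are Code Z8 (Flammable Solid).
Total Code Z8: 2.25 kg + (three 572 g packs = 1.716 kg) + 1.92 kg = 5.886 kg.
That exceeds the Code Z8 ocean vessel limit of 5 kg.

No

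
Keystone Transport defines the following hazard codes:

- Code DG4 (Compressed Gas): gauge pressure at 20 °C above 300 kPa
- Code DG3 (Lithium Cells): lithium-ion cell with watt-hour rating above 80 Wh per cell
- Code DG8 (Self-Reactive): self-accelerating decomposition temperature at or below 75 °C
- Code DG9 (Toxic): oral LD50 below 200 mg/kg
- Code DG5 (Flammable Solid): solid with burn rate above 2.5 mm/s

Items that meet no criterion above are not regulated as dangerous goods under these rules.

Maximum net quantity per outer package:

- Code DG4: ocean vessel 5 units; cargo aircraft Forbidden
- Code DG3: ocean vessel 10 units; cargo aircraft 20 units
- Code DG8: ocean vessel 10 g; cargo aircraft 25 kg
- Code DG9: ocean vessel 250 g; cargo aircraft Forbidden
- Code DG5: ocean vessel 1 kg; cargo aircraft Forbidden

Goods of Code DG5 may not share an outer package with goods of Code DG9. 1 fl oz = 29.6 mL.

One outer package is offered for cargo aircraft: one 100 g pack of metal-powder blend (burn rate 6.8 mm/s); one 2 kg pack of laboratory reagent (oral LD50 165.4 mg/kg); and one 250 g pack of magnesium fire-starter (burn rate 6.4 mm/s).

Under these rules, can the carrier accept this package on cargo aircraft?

No

Metal-powder blend: burn rate 6.8 mm/s > 2.5 mm/s → Code DG5 (Flammable Solid).
Oral LD50 165.4 mg/kg meets the Code DG9 criterion (Toxic), so the laboratory reagent is Code DG9.
With burn rate 6.4 mm/s (> 2.5 mm/s), the magnesium fire-starter falls in Code DG5.
Total Code DG5: 100 g + 250 g = 350 g.
Code DG5 is Forbidden by cargo aircraft.
Code DG9 quantity: 2 kg.
Code DG9 is Forbidden by cargo aircraft.
Code DG5 and Code DG9 may not share an outer package.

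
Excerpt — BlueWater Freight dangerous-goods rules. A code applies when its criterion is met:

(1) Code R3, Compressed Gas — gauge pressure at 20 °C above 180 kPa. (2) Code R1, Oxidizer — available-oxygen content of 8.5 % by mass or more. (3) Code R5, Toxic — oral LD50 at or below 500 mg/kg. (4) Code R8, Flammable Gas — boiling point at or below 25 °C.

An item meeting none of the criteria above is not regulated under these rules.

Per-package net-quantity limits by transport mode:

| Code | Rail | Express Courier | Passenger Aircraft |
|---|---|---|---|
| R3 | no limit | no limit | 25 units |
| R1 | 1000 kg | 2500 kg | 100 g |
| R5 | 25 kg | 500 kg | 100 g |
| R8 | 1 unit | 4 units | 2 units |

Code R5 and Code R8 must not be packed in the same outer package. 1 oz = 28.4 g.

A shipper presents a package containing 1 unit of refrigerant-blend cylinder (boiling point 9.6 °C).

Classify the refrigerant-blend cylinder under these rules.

With boiling point 9.6 °C (≤ 25 °C), the refrigerant-blend cylinder falls in Code R8.

Code R8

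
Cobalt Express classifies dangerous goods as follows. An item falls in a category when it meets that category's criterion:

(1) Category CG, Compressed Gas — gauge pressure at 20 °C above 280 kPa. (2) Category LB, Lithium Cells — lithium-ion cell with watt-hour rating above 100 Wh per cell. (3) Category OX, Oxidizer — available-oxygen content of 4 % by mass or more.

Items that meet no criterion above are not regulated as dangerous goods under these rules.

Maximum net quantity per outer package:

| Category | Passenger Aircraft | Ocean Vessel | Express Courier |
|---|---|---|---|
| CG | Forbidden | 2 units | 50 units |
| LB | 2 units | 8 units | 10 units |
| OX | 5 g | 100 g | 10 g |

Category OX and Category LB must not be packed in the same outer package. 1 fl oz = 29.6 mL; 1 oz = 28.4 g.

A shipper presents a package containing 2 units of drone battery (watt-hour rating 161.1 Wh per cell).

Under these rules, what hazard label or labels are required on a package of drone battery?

With watt-hour rating 161.1 Wh per cell (> 100 Wh per cell), the drone battery falls in Category LB.
Only the Category LB label is required.

Category LB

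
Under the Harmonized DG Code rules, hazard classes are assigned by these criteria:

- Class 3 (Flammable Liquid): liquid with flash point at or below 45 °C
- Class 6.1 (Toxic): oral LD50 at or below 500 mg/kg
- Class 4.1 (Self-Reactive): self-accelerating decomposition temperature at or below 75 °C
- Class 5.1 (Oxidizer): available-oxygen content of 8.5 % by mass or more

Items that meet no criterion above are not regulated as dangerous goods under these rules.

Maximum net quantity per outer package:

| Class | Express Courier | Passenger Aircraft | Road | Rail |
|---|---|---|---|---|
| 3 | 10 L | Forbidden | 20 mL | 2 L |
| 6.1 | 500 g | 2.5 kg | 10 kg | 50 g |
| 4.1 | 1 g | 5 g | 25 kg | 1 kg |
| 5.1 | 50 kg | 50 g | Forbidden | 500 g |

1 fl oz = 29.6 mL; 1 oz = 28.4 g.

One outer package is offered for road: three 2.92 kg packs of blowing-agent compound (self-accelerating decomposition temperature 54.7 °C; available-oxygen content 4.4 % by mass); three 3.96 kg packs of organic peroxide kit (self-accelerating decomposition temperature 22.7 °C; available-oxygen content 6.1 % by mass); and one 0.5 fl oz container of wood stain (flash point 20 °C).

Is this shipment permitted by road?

Self-accelerating decomposition temperature 54.7 °C meets the Class 4.1 criterion (Self-Reactive), so the blowing-agent compound is Class 4.1.
Organic peroxide kit: self-accelerating decomposition temperature 22.7 °C ≤ 75 °C → Class 4.1 (Self-Reactive).
Wood stain: flash point 20 °C ≤ 45 °C → Class 3 (Flammable Liquid).
Class 3 quantity: one 0.5 fl oz container = 14.8 mL.
14.8 mL ≤ 20 mL (road limit, Class 3) — within limit.
Class 4.1 net quantity: (three 2.92 kg packs = 8.76 kg) + (three 3.96 kg packs = 11.88 kg) = 20.64 kg.
20.64 kg is within the road limit of 25 kg for Class 4.1.
Every hazard class is within its road limit and no segregation rule is violated.

Yes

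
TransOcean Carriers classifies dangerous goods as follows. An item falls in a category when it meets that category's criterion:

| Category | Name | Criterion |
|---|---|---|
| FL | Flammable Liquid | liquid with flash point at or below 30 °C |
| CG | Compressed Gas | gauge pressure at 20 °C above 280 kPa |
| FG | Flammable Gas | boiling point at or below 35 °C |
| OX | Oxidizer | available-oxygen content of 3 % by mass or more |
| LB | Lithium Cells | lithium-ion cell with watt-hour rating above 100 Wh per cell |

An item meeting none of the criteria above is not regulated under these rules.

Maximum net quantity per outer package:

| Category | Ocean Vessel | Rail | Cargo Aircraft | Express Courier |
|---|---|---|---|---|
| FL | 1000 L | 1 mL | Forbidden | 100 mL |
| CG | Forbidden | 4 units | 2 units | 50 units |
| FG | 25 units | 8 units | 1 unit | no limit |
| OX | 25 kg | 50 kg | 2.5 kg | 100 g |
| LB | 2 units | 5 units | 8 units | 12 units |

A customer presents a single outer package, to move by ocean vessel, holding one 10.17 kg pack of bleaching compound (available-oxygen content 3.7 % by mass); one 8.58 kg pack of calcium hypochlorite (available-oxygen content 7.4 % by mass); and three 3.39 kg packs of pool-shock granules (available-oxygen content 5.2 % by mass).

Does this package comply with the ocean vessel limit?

With available-oxygen content 3.7 % by mass (≥ 3 % by mass), the bleaching compound falls in Category OX.
The calcium hypochlorite has available-oxygen content 7.4 % by mass, which is ≥ 3 % by mass, so it is Category OX (Oxidizer).
With available-oxygen content 5.2 % by mass (≥ 3 % by mass), the pool-shock granules fall in Category OX.
Category OX net quantity: 10.17 kg + 8.58 kg + (three 3.39 kg packs = 10.17 kg) = 28.92 kg.
28.92 kg > 25 kg (ocean vessel limit, Category OX) — over the limit.

No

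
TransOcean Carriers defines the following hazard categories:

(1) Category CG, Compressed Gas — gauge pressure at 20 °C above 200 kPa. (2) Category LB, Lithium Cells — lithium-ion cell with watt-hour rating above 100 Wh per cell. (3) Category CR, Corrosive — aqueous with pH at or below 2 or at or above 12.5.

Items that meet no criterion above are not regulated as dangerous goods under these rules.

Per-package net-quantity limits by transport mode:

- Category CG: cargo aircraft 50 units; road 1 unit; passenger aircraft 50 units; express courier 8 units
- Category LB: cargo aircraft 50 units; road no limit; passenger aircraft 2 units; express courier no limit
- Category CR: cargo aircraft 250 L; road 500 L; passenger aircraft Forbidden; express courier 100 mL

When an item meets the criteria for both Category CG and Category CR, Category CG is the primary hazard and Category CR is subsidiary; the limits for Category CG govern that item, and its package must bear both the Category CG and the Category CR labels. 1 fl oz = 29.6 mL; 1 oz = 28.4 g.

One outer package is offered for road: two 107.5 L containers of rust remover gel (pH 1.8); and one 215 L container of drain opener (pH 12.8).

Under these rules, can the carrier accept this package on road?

Yes

With pH 1.8 (≤ 2), the rust remover gel falls in Category CR.
With pH 12.8 (≥ 12.5), the drain opener falls in Category CR.
Category CR net quantity: (two 107.5 L containers = 215 L) + 215 L = 430 L.
That is within the Category CR road limit of 500 L.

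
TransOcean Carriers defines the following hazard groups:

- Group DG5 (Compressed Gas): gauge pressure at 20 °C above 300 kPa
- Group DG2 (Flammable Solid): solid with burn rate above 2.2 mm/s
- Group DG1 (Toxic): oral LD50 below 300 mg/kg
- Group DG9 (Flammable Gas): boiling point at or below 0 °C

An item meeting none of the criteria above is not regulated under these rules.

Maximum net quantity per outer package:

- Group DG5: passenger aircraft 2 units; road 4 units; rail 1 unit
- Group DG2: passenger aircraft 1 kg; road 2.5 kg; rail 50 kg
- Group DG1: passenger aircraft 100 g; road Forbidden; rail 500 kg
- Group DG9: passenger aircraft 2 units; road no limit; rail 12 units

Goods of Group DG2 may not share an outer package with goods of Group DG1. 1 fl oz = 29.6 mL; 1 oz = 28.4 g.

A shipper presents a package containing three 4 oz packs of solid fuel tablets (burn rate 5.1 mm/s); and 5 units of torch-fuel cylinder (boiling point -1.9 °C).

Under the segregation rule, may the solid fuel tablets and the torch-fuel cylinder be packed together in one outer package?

With burn rate 5.1 mm/s (> 2.2 mm/s), the solid fuel tablets fall in Group DG2.
Torch-fuel cylinder: boiling point -1.9 °C ≤ 0 °C → Group DG9 (Flammable Gas).
No segregation rule bars Group DG2 with Group DG9.

Yes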